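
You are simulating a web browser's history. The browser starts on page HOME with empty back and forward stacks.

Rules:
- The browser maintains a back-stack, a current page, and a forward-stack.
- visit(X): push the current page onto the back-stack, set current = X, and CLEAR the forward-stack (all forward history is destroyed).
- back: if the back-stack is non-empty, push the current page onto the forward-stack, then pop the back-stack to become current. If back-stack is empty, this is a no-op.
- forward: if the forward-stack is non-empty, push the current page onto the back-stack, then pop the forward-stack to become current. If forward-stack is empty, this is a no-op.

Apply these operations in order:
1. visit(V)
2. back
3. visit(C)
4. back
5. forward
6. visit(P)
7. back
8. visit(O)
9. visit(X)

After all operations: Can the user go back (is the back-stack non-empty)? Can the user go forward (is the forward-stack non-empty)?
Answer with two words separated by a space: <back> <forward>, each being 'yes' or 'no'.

Answer: yes no

Derivation:
After 1 (visit(V)): cur=V back=1 fwd=0
After 2 (back): cur=HOME back=0 fwd=1
After 3 (visit(C)): cur=C back=1 fwd=0
After 4 (back): cur=HOME back=0 fwd=1
After 5 (forward): cur=C back=1 fwd=0
After 6 (visit(P)): cur=P back=2 fwd=0
After 7 (back): cur=C back=1 fwd=1
After 8 (visit(O)): cur=O back=2 fwd=0
After 9 (visit(X)): cur=X back=3 fwd=0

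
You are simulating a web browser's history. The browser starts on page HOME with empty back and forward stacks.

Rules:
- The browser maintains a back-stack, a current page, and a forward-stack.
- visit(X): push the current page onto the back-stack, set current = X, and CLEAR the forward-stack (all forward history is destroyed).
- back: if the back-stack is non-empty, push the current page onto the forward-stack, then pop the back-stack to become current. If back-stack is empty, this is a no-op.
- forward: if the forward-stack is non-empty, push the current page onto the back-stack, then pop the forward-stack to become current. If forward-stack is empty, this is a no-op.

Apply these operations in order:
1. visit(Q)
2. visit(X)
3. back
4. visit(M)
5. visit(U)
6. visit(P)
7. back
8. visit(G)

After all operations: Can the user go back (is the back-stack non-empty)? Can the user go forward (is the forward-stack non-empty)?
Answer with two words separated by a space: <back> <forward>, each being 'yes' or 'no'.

Answer: yes no

Derivation:
After 1 (visit(Q)): cur=Q back=1 fwd=0
After 2 (visit(X)): cur=X back=2 fwd=0
After 3 (back): cur=Q back=1 fwd=1
After 4 (visit(M)): cur=M back=2 fwd=0
After 5 (visit(U)): cur=U back=3 fwd=0
After 6 (visit(P)): cur=P back=4 fwd=0
After 7 (back): cur=U back=3 fwd=1
After 8 (visit(G)): cur=G back=4 fwd=0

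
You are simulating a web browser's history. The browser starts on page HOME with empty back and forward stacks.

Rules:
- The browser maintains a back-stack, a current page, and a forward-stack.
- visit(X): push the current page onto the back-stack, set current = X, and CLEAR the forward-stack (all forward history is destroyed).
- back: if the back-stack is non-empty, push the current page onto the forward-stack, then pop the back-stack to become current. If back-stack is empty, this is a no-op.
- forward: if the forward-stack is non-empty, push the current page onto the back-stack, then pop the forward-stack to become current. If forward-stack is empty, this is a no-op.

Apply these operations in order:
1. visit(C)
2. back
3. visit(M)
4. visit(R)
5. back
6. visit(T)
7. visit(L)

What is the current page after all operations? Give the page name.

After 1 (visit(C)): cur=C back=1 fwd=0
After 2 (back): cur=HOME back=0 fwd=1
After 3 (visit(M)): cur=M back=1 fwd=0
After 4 (visit(R)): cur=R back=2 fwd=0
After 5 (back): cur=M back=1 fwd=1
After 6 (visit(T)): cur=T back=2 fwd=0
After 7 (visit(L)): cur=L back=3 fwd=0

Answer: L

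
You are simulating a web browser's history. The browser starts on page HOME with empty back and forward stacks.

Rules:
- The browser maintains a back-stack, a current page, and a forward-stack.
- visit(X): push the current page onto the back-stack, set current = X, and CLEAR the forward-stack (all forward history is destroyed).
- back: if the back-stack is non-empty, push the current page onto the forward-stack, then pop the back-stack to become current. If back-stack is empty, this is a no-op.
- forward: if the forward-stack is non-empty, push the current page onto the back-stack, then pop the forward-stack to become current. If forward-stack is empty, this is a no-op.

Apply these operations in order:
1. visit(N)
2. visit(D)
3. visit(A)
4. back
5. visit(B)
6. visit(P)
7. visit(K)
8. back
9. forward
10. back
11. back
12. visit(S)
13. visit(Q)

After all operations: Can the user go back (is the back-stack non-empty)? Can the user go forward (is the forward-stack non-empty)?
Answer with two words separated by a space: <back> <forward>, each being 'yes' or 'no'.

Answer: yes no

Derivation:
After 1 (visit(N)): cur=N back=1 fwd=0
After 2 (visit(D)): cur=D back=2 fwd=0
After 3 (visit(A)): cur=A back=3 fwd=0
After 4 (back): cur=D back=2 fwd=1
After 5 (visit(B)): cur=B back=3 fwd=0
After 6 (visit(P)): cur=P back=4 fwd=0
After 7 (visit(K)): cur=K back=5 fwd=0
After 8 (back): cur=P back=4 fwd=1
After 9 (forward): cur=K back=5 fwd=0
After 10 (back): cur=P back=4 fwd=1
After 11 (back): cur=B back=3 fwd=2
After 12 (visit(S)): cur=S back=4 fwd=0
After 13 (visit(Q)): cur=Q back=5 fwd=0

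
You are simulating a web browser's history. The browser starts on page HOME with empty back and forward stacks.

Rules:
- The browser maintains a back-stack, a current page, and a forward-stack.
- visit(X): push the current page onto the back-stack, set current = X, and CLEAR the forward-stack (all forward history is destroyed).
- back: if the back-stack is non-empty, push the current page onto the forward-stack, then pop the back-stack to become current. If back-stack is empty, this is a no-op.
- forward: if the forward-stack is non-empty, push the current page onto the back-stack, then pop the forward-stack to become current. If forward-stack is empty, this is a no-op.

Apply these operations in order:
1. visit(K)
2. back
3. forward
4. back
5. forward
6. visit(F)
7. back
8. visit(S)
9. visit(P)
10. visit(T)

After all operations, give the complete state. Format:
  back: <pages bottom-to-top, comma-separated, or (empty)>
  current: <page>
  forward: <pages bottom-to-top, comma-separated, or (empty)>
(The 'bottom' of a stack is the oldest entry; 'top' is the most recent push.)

Answer: back: HOME,K,S,P
current: T
forward: (empty)

Derivation:
After 1 (visit(K)): cur=K back=1 fwd=0
After 2 (back): cur=HOME back=0 fwd=1
After 3 (forward): cur=K back=1 fwd=0
After 4 (back): cur=HOME back=0 fwd=1
After 5 (forward): cur=K back=1 fwd=0
After 6 (visit(F)): cur=F back=2 fwd=0
After 7 (back): cur=K back=1 fwd=1
After 8 (visit(S)): cur=S back=2 fwd=0
After 9 (visit(P)): cur=P back=3 fwd=0
After 10 (visit(T)): cur=T back=4 fwd=0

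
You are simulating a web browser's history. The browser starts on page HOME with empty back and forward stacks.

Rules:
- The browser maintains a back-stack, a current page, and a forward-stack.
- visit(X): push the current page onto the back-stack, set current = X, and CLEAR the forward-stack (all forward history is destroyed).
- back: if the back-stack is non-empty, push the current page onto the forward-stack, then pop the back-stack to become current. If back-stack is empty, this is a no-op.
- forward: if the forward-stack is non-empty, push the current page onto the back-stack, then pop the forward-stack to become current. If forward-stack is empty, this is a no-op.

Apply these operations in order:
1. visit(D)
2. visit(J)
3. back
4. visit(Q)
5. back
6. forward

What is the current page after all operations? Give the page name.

Answer: Q

Derivation:
After 1 (visit(D)): cur=D back=1 fwd=0
After 2 (visit(J)): cur=J back=2 fwd=0
After 3 (back): cur=D back=1 fwd=1
After 4 (visit(Q)): cur=Q back=2 fwd=0
After 5 (back): cur=D back=1 fwd=1
After 6 (forward): cur=Q back=2 fwd=0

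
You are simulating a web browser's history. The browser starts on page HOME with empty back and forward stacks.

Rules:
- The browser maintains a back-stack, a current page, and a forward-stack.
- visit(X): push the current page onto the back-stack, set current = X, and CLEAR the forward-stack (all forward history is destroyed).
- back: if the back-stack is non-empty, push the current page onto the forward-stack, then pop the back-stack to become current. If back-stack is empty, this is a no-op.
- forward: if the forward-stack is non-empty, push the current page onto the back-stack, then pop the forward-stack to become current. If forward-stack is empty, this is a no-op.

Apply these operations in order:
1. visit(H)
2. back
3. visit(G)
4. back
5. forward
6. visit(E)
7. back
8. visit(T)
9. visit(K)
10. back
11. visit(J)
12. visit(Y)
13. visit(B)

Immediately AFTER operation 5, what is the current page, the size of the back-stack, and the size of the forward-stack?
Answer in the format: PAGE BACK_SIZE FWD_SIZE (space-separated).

After 1 (visit(H)): cur=H back=1 fwd=0
After 2 (back): cur=HOME back=0 fwd=1
After 3 (visit(G)): cur=G back=1 fwd=0
After 4 (back): cur=HOME back=0 fwd=1
After 5 (forward): cur=G back=1 fwd=0

G 1 0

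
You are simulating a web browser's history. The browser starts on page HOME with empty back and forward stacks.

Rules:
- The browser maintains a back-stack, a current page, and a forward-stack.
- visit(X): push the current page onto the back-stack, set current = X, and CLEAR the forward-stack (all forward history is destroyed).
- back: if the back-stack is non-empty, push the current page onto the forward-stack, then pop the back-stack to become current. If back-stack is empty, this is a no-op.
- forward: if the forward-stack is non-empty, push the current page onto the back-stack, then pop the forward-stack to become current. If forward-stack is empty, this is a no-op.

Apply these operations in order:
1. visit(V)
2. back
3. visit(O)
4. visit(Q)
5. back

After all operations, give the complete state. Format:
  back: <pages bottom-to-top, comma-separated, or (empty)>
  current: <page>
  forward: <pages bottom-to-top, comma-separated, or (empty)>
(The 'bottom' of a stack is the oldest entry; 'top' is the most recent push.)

Answer: back: HOME
current: O
forward: Q

Derivation:
After 1 (visit(V)): cur=V back=1 fwd=0
After 2 (back): cur=HOME back=0 fwd=1
After 3 (visit(O)): cur=O back=1 fwd=0
After 4 (visit(Q)): cur=Q back=2 fwd=0
After 5 (back): cur=O back=1 fwd=1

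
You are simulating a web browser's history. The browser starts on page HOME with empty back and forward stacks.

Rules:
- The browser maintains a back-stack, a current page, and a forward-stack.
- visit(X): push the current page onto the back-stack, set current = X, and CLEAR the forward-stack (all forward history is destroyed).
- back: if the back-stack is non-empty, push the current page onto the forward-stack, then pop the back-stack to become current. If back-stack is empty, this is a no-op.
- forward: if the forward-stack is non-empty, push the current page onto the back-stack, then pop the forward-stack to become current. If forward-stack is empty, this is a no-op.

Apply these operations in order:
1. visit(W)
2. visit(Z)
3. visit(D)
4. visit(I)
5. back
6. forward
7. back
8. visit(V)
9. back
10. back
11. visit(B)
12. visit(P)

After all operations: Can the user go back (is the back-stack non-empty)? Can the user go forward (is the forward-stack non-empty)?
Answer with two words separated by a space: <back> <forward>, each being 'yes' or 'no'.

After 1 (visit(W)): cur=W back=1 fwd=0
After 2 (visit(Z)): cur=Z back=2 fwd=0
After 3 (visit(D)): cur=D back=3 fwd=0
After 4 (visit(I)): cur=I back=4 fwd=0
After 5 (back): cur=D back=3 fwd=1
After 6 (forward): cur=I back=4 fwd=0
After 7 (back): cur=D back=3 fwd=1
After 8 (visit(V)): cur=V back=4 fwd=0
After 9 (back): cur=D back=3 fwd=1
After 10 (back): cur=Z back=2 fwd=2
After 11 (visit(B)): cur=B back=3 fwd=0
After 12 (visit(P)): cur=P back=4 fwd=0

Answer: yes no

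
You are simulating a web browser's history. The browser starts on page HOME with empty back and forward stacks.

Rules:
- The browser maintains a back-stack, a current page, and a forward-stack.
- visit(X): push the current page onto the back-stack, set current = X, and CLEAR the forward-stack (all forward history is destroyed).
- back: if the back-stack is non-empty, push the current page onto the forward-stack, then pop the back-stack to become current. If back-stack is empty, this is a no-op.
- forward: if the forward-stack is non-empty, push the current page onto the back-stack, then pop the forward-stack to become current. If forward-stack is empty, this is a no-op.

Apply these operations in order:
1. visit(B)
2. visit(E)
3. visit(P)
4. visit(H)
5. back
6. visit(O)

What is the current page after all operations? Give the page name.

After 1 (visit(B)): cur=B back=1 fwd=0
After 2 (visit(E)): cur=E back=2 fwd=0
After 3 (visit(P)): cur=P back=3 fwd=0
After 4 (visit(H)): cur=H back=4 fwd=0
After 5 (back): cur=P back=3 fwd=1
After 6 (visit(O)): cur=O back=4 fwd=0

Answer: O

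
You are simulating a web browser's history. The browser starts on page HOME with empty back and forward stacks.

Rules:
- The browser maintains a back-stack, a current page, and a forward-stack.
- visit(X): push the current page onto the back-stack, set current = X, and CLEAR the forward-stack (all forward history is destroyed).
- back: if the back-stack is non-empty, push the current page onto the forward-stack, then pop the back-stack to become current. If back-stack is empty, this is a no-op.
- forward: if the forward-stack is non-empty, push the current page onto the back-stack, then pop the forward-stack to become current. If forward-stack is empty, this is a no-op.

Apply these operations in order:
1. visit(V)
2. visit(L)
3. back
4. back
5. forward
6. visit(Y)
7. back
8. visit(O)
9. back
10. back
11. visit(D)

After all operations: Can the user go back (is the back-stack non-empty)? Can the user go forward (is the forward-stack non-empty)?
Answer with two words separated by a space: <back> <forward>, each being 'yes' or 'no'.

Answer: yes no

Derivation:
After 1 (visit(V)): cur=V back=1 fwd=0
After 2 (visit(L)): cur=L back=2 fwd=0
After 3 (back): cur=V back=1 fwd=1
After 4 (back): cur=HOME back=0 fwd=2
After 5 (forward): cur=V back=1 fwd=1
After 6 (visit(Y)): cur=Y back=2 fwd=0
After 7 (back): cur=V back=1 fwd=1
After 8 (visit(O)): cur=O back=2 fwd=0
After 9 (back): cur=V back=1 fwd=1
After 10 (back): cur=HOME back=0 fwd=2
After 11 (visit(D)): cur=D back=1 fwd=0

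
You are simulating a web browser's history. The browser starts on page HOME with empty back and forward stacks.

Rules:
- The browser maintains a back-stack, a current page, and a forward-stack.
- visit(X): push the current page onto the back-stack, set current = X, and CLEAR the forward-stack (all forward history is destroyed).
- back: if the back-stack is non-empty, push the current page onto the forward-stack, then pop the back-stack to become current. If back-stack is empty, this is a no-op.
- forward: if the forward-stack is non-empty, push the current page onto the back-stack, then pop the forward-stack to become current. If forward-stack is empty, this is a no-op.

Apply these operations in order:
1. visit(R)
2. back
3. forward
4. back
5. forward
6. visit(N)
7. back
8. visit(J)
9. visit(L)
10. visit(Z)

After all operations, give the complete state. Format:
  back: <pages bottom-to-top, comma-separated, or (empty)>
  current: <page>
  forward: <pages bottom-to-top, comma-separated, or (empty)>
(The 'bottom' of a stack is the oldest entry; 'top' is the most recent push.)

After 1 (visit(R)): cur=R back=1 fwd=0
After 2 (back): cur=HOME back=0 fwd=1
After 3 (forward): cur=R back=1 fwd=0
After 4 (back): cur=HOME back=0 fwd=1
After 5 (forward): cur=R back=1 fwd=0
After 6 (visit(N)): cur=N back=2 fwd=0
After 7 (back): cur=R back=1 fwd=1
After 8 (visit(J)): cur=J back=2 fwd=0
After 9 (visit(L)): cur=L back=3 fwd=0
After 10 (visit(Z)): cur=Z back=4 fwd=0

Answer: back: HOME,R,J,L
current: Z
forward: (empty)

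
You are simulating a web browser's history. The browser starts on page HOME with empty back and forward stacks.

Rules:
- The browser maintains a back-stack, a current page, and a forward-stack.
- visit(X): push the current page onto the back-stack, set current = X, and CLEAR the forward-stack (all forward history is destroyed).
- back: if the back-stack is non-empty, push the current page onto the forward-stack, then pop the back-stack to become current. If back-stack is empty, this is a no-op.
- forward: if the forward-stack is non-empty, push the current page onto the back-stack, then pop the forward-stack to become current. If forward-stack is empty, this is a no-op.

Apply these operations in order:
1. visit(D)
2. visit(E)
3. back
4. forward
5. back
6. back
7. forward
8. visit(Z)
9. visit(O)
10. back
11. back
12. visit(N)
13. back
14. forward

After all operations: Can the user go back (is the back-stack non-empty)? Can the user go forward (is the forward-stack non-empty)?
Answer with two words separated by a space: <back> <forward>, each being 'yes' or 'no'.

After 1 (visit(D)): cur=D back=1 fwd=0
After 2 (visit(E)): cur=E back=2 fwd=0
After 3 (back): cur=D back=1 fwd=1
After 4 (forward): cur=E back=2 fwd=0
After 5 (back): cur=D back=1 fwd=1
After 6 (back): cur=HOME back=0 fwd=2
After 7 (forward): cur=D back=1 fwd=1
After 8 (visit(Z)): cur=Z back=2 fwd=0
After 9 (visit(O)): cur=O back=3 fwd=0
After 10 (back): cur=Z back=2 fwd=1
After 11 (back): cur=D back=1 fwd=2
After 12 (visit(N)): cur=N back=2 fwd=0
After 13 (back): cur=D back=1 fwd=1
After 14 (forward): cur=N back=2 fwd=0

Answer: yes no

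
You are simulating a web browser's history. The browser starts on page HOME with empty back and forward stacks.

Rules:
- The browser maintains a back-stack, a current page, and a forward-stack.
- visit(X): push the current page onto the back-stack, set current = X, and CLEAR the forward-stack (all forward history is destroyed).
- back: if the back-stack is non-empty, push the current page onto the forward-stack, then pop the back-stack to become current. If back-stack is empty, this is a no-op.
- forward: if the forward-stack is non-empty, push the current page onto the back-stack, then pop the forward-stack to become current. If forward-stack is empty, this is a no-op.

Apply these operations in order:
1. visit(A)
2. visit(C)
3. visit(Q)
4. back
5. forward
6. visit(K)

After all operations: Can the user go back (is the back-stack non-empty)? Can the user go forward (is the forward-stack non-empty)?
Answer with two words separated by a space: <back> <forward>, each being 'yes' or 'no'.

Answer: yes no

Derivation:
After 1 (visit(A)): cur=A back=1 fwd=0
After 2 (visit(C)): cur=C back=2 fwd=0
After 3 (visit(Q)): cur=Q back=3 fwd=0
After 4 (back): cur=C back=2 fwd=1
After 5 (forward): cur=Q back=3 fwd=0
After 6 (visit(K)): cur=K back=4 fwd=0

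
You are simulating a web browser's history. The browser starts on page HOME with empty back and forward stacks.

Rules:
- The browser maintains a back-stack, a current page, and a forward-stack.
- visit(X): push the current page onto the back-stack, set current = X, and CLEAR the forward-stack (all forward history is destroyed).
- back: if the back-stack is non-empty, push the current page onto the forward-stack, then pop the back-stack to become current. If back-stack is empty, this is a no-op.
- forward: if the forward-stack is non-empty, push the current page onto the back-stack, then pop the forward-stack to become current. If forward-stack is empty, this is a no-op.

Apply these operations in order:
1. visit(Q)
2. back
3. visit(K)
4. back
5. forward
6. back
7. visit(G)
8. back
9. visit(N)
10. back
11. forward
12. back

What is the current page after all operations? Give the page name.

After 1 (visit(Q)): cur=Q back=1 fwd=0
After 2 (back): cur=HOME back=0 fwd=1
After 3 (visit(K)): cur=K back=1 fwd=0
After 4 (back): cur=HOME back=0 fwd=1
After 5 (forward): cur=K back=1 fwd=0
After 6 (back): cur=HOME back=0 fwd=1
After 7 (visit(G)): cur=G back=1 fwd=0
After 8 (back): cur=HOME back=0 fwd=1
After 9 (visit(N)): cur=N back=1 fwd=0
After 10 (back): cur=HOME back=0 fwd=1
After 11 (forward): cur=N back=1 fwd=0
After 12 (back): cur=HOME back=0 fwd=1

Answer: HOME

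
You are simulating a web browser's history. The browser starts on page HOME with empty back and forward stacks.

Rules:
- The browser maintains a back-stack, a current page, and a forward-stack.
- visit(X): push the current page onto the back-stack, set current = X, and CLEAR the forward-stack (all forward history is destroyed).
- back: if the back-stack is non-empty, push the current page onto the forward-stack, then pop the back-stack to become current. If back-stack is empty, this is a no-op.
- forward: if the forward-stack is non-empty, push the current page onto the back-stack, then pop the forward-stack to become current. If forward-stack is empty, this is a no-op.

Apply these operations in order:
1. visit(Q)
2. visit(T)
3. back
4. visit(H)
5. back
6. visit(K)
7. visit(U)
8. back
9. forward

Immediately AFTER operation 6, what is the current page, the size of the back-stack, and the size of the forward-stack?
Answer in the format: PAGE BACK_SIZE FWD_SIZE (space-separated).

After 1 (visit(Q)): cur=Q back=1 fwd=0
After 2 (visit(T)): cur=T back=2 fwd=0
After 3 (back): cur=Q back=1 fwd=1
After 4 (visit(H)): cur=H back=2 fwd=0
After 5 (back): cur=Q back=1 fwd=1
After 6 (visit(K)): cur=K back=2 fwd=0

K 2 0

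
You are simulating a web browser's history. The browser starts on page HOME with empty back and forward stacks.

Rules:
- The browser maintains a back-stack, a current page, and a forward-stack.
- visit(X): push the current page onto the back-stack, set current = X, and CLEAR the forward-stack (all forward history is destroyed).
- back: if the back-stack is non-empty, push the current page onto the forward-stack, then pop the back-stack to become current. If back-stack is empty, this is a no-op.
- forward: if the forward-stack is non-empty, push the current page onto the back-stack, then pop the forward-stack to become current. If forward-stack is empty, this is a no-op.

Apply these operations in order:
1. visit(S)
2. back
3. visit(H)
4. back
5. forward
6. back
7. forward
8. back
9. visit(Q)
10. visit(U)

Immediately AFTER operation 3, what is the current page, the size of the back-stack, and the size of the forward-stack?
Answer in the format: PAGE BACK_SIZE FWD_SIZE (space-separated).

After 1 (visit(S)): cur=S back=1 fwd=0
After 2 (back): cur=HOME back=0 fwd=1
After 3 (visit(H)): cur=H back=1 fwd=0

H 1 0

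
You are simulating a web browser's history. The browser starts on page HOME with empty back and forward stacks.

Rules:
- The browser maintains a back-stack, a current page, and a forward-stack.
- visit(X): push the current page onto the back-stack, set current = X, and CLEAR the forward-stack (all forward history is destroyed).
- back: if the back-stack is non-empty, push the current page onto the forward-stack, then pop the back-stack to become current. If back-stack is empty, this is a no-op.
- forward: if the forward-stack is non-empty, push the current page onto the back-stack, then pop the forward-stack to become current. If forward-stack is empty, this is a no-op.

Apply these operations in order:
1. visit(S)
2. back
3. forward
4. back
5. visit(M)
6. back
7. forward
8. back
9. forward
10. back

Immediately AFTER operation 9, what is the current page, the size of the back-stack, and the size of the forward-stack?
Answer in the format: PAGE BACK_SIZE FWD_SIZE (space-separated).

After 1 (visit(S)): cur=S back=1 fwd=0
After 2 (back): cur=HOME back=0 fwd=1
After 3 (forward): cur=S back=1 fwd=0
After 4 (back): cur=HOME back=0 fwd=1
After 5 (visit(M)): cur=M back=1 fwd=0
After 6 (back): cur=HOME back=0 fwd=1
After 7 (forward): cur=M back=1 fwd=0
After 8 (back): cur=HOME back=0 fwd=1
After 9 (forward): cur=M back=1 fwd=0

M 1 0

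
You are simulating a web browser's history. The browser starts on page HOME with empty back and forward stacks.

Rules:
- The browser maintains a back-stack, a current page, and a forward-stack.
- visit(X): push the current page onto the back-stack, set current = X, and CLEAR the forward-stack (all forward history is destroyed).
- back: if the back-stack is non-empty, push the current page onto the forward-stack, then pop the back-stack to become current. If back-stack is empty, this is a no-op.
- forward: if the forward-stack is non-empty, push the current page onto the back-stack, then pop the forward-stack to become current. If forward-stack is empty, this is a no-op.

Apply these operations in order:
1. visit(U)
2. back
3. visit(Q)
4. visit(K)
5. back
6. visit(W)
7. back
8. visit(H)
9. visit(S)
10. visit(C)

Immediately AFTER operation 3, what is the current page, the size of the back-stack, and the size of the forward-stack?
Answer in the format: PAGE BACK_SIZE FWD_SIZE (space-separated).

After 1 (visit(U)): cur=U back=1 fwd=0
After 2 (back): cur=HOME back=0 fwd=1
After 3 (visit(Q)): cur=Q back=1 fwd=0

Q 1 0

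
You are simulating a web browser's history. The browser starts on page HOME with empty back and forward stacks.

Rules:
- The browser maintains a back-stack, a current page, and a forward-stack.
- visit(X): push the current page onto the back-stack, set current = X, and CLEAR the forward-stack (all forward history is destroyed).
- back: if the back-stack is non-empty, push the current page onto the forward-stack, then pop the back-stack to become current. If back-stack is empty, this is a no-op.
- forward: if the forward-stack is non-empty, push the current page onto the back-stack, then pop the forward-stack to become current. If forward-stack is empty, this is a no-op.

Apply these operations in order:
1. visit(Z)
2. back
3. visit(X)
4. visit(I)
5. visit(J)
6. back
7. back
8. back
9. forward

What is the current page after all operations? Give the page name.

After 1 (visit(Z)): cur=Z back=1 fwd=0
After 2 (back): cur=HOME back=0 fwd=1
After 3 (visit(X)): cur=X back=1 fwd=0
After 4 (visit(I)): cur=I back=2 fwd=0
After 5 (visit(J)): cur=J back=3 fwd=0
After 6 (back): cur=I back=2 fwd=1
After 7 (back): cur=X back=1 fwd=2
After 8 (back): cur=HOME back=0 fwd=3
After 9 (forward): cur=X back=1 fwd=2

Answer: X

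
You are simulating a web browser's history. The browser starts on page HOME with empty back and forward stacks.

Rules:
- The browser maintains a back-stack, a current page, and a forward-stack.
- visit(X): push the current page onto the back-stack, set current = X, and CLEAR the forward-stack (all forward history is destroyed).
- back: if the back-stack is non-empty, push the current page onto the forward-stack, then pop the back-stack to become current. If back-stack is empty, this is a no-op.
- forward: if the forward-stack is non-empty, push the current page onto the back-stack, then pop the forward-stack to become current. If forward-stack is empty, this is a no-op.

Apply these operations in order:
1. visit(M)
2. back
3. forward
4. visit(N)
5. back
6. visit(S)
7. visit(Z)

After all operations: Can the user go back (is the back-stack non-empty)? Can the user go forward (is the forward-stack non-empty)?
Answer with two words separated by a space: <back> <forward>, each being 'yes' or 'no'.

Answer: yes no

Derivation:
After 1 (visit(M)): cur=M back=1 fwd=0
After 2 (back): cur=HOME back=0 fwd=1
After 3 (forward): cur=M back=1 fwd=0
After 4 (visit(N)): cur=N back=2 fwd=0
After 5 (back): cur=M back=1 fwd=1
After 6 (visit(S)): cur=S back=2 fwd=0
After 7 (visit(Z)): cur=Z back=3 fwd=0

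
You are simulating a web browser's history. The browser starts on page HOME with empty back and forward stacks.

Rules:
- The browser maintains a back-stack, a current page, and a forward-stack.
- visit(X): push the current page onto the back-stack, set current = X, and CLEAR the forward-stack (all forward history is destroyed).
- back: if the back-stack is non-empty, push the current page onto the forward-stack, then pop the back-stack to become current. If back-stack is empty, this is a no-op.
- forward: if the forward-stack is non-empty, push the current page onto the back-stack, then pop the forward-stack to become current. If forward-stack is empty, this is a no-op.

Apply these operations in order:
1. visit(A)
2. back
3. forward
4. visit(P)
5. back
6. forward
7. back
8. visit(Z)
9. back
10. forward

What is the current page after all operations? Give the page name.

Answer: Z

Derivation:
After 1 (visit(A)): cur=A back=1 fwd=0
After 2 (back): cur=HOME back=0 fwd=1
After 3 (forward): cur=A back=1 fwd=0
After 4 (visit(P)): cur=P back=2 fwd=0
After 5 (back): cur=A back=1 fwd=1
After 6 (forward): cur=P back=2 fwd=0
After 7 (back): cur=A back=1 fwd=1
After 8 (visit(Z)): cur=Z back=2 fwd=0
After 9 (back): cur=A back=1 fwd=1
After 10 (forward): cur=Z back=2 fwd=0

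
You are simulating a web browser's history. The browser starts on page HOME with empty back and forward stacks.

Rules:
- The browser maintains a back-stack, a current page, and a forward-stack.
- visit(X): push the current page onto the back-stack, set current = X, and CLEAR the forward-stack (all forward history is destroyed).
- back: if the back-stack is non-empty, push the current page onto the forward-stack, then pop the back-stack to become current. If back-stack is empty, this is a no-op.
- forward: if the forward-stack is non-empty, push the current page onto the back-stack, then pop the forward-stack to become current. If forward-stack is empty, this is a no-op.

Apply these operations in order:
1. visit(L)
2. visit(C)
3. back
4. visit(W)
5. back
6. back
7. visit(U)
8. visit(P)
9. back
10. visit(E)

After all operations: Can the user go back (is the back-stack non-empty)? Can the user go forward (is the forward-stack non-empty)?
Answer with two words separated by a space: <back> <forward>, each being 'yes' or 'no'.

After 1 (visit(L)): cur=L back=1 fwd=0
After 2 (visit(C)): cur=C back=2 fwd=0
After 3 (back): cur=L back=1 fwd=1
After 4 (visit(W)): cur=W back=2 fwd=0
After 5 (back): cur=L back=1 fwd=1
After 6 (back): cur=HOME back=0 fwd=2
After 7 (visit(U)): cur=U back=1 fwd=0
After 8 (visit(P)): cur=P back=2 fwd=0
After 9 (back): cur=U back=1 fwd=1
After 10 (visit(E)): cur=E back=2 fwd=0

Answer: yes no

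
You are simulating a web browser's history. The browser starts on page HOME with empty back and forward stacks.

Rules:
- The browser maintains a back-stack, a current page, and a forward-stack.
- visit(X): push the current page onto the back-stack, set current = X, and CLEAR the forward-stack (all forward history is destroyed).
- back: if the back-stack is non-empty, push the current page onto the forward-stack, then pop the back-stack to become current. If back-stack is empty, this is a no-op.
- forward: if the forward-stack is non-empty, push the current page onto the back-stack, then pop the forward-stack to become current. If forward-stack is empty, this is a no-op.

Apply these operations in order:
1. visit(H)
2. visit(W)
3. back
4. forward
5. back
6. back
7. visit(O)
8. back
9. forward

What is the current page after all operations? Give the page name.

Answer: O

Derivation:
After 1 (visit(H)): cur=H back=1 fwd=0
After 2 (visit(W)): cur=W back=2 fwd=0
After 3 (back): cur=H back=1 fwd=1
After 4 (forward): cur=W back=2 fwd=0
After 5 (back): cur=H back=1 fwd=1
After 6 (back): cur=HOME back=0 fwd=2
After 7 (visit(O)): cur=O back=1 fwd=0
After 8 (back): cur=HOME back=0 fwd=1
After 9 (forward): cur=O back=1 fwd=0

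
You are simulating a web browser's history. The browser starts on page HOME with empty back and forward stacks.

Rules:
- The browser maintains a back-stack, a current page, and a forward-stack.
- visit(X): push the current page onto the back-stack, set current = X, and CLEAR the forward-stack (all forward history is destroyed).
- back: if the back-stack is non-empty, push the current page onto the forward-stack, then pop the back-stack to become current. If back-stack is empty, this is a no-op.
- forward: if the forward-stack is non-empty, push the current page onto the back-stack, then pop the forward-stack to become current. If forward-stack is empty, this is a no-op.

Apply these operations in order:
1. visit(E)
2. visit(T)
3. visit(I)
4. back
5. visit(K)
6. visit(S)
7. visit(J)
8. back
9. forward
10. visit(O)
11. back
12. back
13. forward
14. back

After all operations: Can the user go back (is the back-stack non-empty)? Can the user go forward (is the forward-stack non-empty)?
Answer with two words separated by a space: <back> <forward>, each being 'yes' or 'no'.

Answer: yes yes

Derivation:
After 1 (visit(E)): cur=E back=1 fwd=0
After 2 (visit(T)): cur=T back=2 fwd=0
After 3 (visit(I)): cur=I back=3 fwd=0
After 4 (back): cur=T back=2 fwd=1
After 5 (visit(K)): cur=K back=3 fwd=0
After 6 (visit(S)): cur=S back=4 fwd=0
After 7 (visit(J)): cur=J back=5 fwd=0
After 8 (back): cur=S back=4 fwd=1
After 9 (forward): cur=J back=5 fwd=0
After 10 (visit(O)): cur=O back=6 fwd=0
After 11 (back): cur=J back=5 fwd=1
After 12 (back): cur=S back=4 fwd=2
After 13 (forward): cur=J back=5 fwd=1
After 14 (back): cur=S back=4 fwd=2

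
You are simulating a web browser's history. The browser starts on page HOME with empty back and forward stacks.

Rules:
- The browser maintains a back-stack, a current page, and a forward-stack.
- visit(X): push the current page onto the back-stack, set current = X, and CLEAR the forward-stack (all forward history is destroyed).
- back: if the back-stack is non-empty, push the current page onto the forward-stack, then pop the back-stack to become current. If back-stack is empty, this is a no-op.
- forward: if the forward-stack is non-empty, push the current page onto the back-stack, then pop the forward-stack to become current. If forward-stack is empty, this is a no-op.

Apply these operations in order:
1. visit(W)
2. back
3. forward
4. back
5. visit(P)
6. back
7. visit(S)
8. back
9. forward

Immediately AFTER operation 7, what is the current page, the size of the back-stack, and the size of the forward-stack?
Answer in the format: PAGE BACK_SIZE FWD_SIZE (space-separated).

After 1 (visit(W)): cur=W back=1 fwd=0
After 2 (back): cur=HOME back=0 fwd=1
After 3 (forward): cur=W back=1 fwd=0
After 4 (back): cur=HOME back=0 fwd=1
After 5 (visit(P)): cur=P back=1 fwd=0
After 6 (back): cur=HOME back=0 fwd=1
After 7 (visit(S)): cur=S back=1 fwd=0

S 1 0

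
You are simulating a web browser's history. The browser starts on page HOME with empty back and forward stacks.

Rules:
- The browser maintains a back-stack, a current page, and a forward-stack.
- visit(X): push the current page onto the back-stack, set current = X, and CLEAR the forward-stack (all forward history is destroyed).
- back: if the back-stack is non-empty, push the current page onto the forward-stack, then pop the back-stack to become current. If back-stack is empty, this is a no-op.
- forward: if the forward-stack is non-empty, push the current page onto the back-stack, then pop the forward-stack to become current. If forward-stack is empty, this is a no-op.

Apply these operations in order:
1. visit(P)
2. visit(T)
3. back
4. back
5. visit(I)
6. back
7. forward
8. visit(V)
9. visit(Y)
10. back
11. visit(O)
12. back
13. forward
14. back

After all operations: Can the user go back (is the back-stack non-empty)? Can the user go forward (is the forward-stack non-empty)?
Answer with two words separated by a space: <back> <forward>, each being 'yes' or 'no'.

After 1 (visit(P)): cur=P back=1 fwd=0
After 2 (visit(T)): cur=T back=2 fwd=0
After 3 (back): cur=P back=1 fwd=1
After 4 (back): cur=HOME back=0 fwd=2
After 5 (visit(I)): cur=I back=1 fwd=0
After 6 (back): cur=HOME back=0 fwd=1
After 7 (forward): cur=I back=1 fwd=0
After 8 (visit(V)): cur=V back=2 fwd=0
After 9 (visit(Y)): cur=Y back=3 fwd=0
After 10 (back): cur=V back=2 fwd=1
After 11 (visit(O)): cur=O back=3 fwd=0
After 12 (back): cur=V back=2 fwd=1
After 13 (forward): cur=O back=3 fwd=0
After 14 (back): cur=V back=2 fwd=1

Answer: yes yes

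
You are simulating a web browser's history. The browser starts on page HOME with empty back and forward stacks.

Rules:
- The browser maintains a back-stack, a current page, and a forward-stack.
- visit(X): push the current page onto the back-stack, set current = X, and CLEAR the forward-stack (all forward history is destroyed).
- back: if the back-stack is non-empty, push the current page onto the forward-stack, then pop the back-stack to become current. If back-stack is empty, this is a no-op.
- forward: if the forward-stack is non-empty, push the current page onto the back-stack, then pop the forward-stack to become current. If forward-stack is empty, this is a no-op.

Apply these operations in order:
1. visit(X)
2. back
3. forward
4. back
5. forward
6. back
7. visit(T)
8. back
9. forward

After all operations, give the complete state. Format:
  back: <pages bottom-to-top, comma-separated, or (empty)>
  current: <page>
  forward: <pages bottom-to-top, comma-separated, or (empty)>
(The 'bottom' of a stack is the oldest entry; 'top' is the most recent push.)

After 1 (visit(X)): cur=X back=1 fwd=0
After 2 (back): cur=HOME back=0 fwd=1
After 3 (forward): cur=X back=1 fwd=0
After 4 (back): cur=HOME back=0 fwd=1
After 5 (forward): cur=X back=1 fwd=0
After 6 (back): cur=HOME back=0 fwd=1
After 7 (visit(T)): cur=T back=1 fwd=0
After 8 (back): cur=HOME back=0 fwd=1
After 9 (forward): cur=T back=1 fwd=0

Answer: back: HOME
current: T
forward: (empty)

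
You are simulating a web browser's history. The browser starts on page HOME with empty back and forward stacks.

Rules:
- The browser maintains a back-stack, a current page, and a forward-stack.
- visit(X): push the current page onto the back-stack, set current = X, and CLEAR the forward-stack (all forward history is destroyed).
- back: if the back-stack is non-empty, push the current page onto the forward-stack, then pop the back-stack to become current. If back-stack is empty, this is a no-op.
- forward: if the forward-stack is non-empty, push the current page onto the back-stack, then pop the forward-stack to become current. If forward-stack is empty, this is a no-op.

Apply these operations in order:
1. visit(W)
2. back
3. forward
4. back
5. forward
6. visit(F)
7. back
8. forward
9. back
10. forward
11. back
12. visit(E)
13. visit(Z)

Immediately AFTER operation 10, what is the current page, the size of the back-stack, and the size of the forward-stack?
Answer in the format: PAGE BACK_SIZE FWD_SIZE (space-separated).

After 1 (visit(W)): cur=W back=1 fwd=0
After 2 (back): cur=HOME back=0 fwd=1
After 3 (forward): cur=W back=1 fwd=0
After 4 (back): cur=HOME back=0 fwd=1
After 5 (forward): cur=W back=1 fwd=0
After 6 (visit(F)): cur=F back=2 fwd=0
After 7 (back): cur=W back=1 fwd=1
After 8 (forward): cur=F back=2 fwd=0
After 9 (back): cur=W back=1 fwd=1
After 10 (forward): cur=F back=2 fwd=0

F 2 0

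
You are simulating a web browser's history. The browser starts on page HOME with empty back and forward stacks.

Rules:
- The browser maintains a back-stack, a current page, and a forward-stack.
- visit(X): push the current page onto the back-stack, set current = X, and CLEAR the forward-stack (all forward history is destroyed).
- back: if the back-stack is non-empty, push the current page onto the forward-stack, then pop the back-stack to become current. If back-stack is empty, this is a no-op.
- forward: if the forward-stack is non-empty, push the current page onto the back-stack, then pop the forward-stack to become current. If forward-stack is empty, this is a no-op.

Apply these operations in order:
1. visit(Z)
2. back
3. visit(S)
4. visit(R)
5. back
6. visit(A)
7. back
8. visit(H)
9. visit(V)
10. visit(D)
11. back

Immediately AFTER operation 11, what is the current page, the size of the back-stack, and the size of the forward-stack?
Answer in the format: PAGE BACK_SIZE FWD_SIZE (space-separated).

After 1 (visit(Z)): cur=Z back=1 fwd=0
After 2 (back): cur=HOME back=0 fwd=1
After 3 (visit(S)): cur=S back=1 fwd=0
After 4 (visit(R)): cur=R back=2 fwd=0
After 5 (back): cur=S back=1 fwd=1
After 6 (visit(A)): cur=A back=2 fwd=0
After 7 (back): cur=S back=1 fwd=1
After 8 (visit(H)): cur=H back=2 fwd=0
After 9 (visit(V)): cur=V back=3 fwd=0
After 10 (visit(D)): cur=D back=4 fwd=0
After 11 (back): cur=V back=3 fwd=1

V 3 1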